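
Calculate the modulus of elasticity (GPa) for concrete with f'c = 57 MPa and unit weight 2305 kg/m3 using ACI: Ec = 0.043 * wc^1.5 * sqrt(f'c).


Ec = 0.043 * 2305^1.5 * sqrt(57) / 1000
= 35.93 GPa

35.93


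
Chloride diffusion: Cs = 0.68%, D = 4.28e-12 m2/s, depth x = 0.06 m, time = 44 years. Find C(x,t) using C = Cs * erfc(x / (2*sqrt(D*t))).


t_seconds = 44 * 365.25 * 24 * 3600 = 1388534400.0 s
arg = 0.06 / (2 * sqrt(4.28e-12 * 1388534400.0))
= 0.3892
erfc(0.3892) = 0.5821
C = 0.68 * 0.5821 = 0.3958%

0.3958


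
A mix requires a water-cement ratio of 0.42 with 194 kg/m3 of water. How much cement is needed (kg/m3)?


Cement = water / (w/c)
= 194 / 0.42
= 461.9 kg/m3

461.9


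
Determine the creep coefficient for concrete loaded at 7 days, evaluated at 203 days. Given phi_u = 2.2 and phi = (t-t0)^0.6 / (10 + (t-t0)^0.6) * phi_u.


dt = 203 - 7 = 196
phi = 196^0.6 / (10 + 196^0.6) * 2.2
= 1.548

1.548


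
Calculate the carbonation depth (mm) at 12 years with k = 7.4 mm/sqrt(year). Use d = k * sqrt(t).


depth = k * sqrt(t)
= 7.4 * sqrt(12)
= 25.63 mm

25.63


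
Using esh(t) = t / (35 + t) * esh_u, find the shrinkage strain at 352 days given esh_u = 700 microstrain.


esh(352) = 352 / (35 + 352) * 700
= 352 / 387 * 700
= 636.7 microstrain

636.7


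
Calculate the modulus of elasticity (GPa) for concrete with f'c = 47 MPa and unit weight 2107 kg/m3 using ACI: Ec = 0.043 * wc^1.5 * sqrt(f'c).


Ec = 0.043 * 2107^1.5 * sqrt(47) / 1000
= 28.51 GPa

28.51


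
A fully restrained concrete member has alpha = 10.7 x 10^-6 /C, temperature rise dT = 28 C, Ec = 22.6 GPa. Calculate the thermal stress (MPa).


sigma = alpha * dT * Ec
= 10.7e-6 * 28 * 22.6 * 1000
= 6.771 MPa

6.771


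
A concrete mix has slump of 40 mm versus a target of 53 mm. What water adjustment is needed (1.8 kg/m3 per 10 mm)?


Difference = 53 - 40 = 13 mm
Water adjustment = 13 * 1.8 / 10 = 2.3 kg/m3

2.3


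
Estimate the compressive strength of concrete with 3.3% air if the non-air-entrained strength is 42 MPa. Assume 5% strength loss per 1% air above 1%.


Strength loss = (3.3 - 1) * 5 = 11.5%
f'c = 42 * (1 - 11.5/100)
= 37.17 MPa

37.17


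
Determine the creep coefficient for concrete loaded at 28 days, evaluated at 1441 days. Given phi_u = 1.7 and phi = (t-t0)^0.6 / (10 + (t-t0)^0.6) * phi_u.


dt = 1441 - 28 = 1413
phi = 1413^0.6 / (10 + 1413^0.6) * 1.7
= 1.506

1.506


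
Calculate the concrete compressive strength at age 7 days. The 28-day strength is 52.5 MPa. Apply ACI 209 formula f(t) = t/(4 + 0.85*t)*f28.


f(7) = 7 / (4 + 0.85 * 7) * 52.5
= 7 / 9.95 * 52.5
= 36.93 MPa

36.93


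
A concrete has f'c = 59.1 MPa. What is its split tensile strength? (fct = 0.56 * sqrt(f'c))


fct = 0.56 * sqrt(59.1)
= 0.56 * 7.688
= 4.305 MPa

4.305


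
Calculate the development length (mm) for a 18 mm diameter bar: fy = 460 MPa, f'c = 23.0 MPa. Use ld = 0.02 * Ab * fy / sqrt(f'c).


Ab = pi * 18^2 / 4 = 254.469 mm2
ld = 0.02 * 254.469 * 460 / sqrt(23.0)
= 488.2 mm

488.2


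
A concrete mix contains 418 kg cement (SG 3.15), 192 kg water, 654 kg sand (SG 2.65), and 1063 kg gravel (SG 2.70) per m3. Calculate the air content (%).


Vol cement = 418 / (3.15 * 1000) = 0.132698 m3
Vol water = 192 / 1000 = 0.192 m3
Vol sand = 654 / (2.65 * 1000) = 0.246792 m3
Vol gravel = 1063 / (2.70 * 1000) = 0.393704 m3
Total solid + water volume = 0.965195 m3
Air = (1 - 0.965195) * 100 = 3.48%

3.48


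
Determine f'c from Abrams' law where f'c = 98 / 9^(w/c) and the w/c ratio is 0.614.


f'c = 98 / 9^0.614
= 98 / 3.854
= 25.43 MPa

25.43


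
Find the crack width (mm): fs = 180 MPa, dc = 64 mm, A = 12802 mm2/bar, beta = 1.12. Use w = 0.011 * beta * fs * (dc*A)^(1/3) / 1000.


w = 0.011 * beta * fs * (dc * A)^(1/3) / 1000
= 0.011 * 1.12 * 180 * (64 * 12802)^(1/3) / 1000
= 0.208 mm

0.208


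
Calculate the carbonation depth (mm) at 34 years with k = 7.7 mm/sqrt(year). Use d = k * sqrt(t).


depth = k * sqrt(t)
= 7.7 * sqrt(34)
= 44.9 mm

44.9


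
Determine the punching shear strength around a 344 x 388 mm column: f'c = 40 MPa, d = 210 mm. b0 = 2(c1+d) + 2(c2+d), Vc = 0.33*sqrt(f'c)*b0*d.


b0 = 2*(344 + 210) + 2*(388 + 210) = 2304 mm
Vc = 0.33 * sqrt(40) * 2304 * 210 / 1000
= 1009.82 kN

1009.82


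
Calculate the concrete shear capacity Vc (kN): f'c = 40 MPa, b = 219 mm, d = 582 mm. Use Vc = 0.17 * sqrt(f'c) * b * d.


Vc = 0.17 * sqrt(40) * 219 * 582 / 1000
= 137.04 kN

137.04


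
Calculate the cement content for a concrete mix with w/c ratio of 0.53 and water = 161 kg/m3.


Cement = water / (w/c)
= 161 / 0.53
= 303.8 kg/m3

303.8


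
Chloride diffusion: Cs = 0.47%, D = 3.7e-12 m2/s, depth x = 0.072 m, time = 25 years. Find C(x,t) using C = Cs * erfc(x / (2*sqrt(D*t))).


t_seconds = 25 * 365.25 * 24 * 3600 = 788940000.0 s
arg = 0.072 / (2 * sqrt(3.7e-12 * 788940000.0))
= 0.6663
erfc(0.6663) = 0.346
C = 0.47 * 0.346 = 0.1626%

0.1626


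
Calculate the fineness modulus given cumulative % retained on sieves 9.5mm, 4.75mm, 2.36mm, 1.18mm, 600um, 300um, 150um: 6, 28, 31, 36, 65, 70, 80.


FM = sum(cumulative % retained) / 100
= 316 / 100
= 3.16

3.16


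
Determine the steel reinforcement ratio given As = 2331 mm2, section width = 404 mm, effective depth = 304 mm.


rho = As / (b * d)
= 2331 / (404 * 304)
= 0.019

0.019


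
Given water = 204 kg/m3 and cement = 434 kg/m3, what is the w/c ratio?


w/c = water / cement
w/c = 204 / 434 = 0.47

0.47


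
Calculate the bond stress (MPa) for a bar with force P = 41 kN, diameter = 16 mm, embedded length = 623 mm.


u = P / (pi * db * ld)
= 41 * 1000 / (pi * 16 * 623)
= 1.309 MPa

1.309


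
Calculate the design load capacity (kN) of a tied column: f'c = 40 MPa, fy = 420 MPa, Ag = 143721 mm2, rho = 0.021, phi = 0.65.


Ast = rho * Ag = 0.021 * 143721 = 3018.141 mm2
phi*Pn = 0.65 * 0.80 * (0.85 * 40 * (143721 - 3018.141) + 420 * 3018.141) / 1000
= 3146.79 kN

3146.79


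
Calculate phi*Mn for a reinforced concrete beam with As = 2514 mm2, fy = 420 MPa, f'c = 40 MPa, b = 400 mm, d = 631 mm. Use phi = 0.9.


a = As * fy / (0.85 * f'c * b)
= 2514 * 420 / (0.85 * 40 * 400)
= 77.6382 mm
Mn = As * fy * (d - a/2) / 10^6
= 625.272 kN-m
phi*Mn = 0.9 * 625.272 = 562.74 kN-m

562.74


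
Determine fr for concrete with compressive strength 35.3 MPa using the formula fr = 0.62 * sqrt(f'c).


fr = 0.62 * sqrt(35.3)
= 3.684 MPa

3.684


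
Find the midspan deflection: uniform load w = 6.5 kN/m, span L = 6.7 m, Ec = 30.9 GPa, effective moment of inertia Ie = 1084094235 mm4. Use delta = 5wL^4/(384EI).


Convert: L = 6.7 m = 6700 mm, Ec = 30.9 GPa = 30900 MPa
delta = 5 * 6.5 * 6700^4 / (384 * 30900 * 1084094235)
= 5.09 mm

5.09


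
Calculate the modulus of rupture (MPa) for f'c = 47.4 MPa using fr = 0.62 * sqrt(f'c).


fr = 0.62 * sqrt(47.4)
= 4.269 MPa

4.269


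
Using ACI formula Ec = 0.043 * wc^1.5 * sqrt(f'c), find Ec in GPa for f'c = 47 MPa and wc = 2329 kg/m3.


Ec = 0.043 * 2329^1.5 * sqrt(47) / 1000
= 33.13 GPa

33.13


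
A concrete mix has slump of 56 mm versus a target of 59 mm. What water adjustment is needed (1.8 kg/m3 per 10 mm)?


Difference = 59 - 56 = 3 mm
Water adjustment = 3 * 1.8 / 10 = 0.5 kg/m3

0.5


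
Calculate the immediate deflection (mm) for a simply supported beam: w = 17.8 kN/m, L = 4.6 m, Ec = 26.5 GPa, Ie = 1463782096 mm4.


Convert: L = 4.6 m = 4600 mm, Ec = 26.5 GPa = 26500 MPa
delta = 5 * 17.8 * 4600^4 / (384 * 26500 * 1463782096)
= 2.68 mm

2.68


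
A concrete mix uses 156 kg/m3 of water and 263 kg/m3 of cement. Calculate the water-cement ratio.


w/c = water / cement
w/c = 156 / 263 = 0.593

0.593


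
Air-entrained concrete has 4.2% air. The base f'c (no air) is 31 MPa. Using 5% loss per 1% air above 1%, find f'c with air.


Strength loss = (4.2 - 1) * 5 = 16.0%
f'c = 31 * (1 - 16.0/100)
= 26.04 MPa

26.04


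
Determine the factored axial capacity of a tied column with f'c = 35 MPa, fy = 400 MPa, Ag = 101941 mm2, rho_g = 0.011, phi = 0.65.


Ast = rho * Ag = 0.011 * 101941 = 1121.351 mm2
phi*Pn = 0.65 * 0.80 * (0.85 * 35 * (101941 - 1121.351) + 400 * 1121.351) / 1000
= 1792.92 kN

1792.92


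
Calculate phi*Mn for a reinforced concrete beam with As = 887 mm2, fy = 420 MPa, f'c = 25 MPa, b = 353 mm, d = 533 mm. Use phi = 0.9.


a = As * fy / (0.85 * f'c * b)
= 887 * 420 / (0.85 * 25 * 353)
= 49.6637 mm
Mn = As * fy * (d - a/2) / 10^6
= 189.313 kN-m
phi*Mn = 0.9 * 189.313 = 170.38 kN-m

170.38


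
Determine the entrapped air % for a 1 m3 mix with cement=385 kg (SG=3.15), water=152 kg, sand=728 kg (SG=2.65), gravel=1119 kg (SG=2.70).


Vol cement = 385 / (3.15 * 1000) = 0.122222 m3
Vol water = 152 / 1000 = 0.152 m3
Vol sand = 728 / (2.65 * 1000) = 0.274717 m3
Vol gravel = 1119 / (2.70 * 1000) = 0.414444 m3
Total solid + water volume = 0.963384 m3
Air = (1 - 0.963384) * 100 = 3.66%

3.66


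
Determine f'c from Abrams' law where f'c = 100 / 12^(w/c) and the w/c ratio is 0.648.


f'c = 100 / 12^0.648
= 100 / 5.004
= 19.98 MPa

19.98


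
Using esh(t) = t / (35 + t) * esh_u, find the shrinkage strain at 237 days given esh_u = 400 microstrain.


esh(237) = 237 / (35 + 237) * 400
= 237 / 272 * 400
= 348.5 microstrain

348.5


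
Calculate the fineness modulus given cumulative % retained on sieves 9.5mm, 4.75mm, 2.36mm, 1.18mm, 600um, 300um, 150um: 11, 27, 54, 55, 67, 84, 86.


FM = sum(cumulative % retained) / 100
= 384 / 100
= 3.84

3.84


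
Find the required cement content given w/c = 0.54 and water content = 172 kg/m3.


Cement = water / (w/c)
= 172 / 0.54
= 318.5 kg/m3

318.5


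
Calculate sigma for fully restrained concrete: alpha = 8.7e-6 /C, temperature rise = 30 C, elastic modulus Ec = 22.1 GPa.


sigma = alpha * dT * Ec
= 8.7e-6 * 30 * 22.1 * 1000
= 5.768 MPa

5.768


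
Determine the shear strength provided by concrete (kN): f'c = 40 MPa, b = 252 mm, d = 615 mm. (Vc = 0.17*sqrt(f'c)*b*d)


Vc = 0.17 * sqrt(40) * 252 * 615 / 1000
= 166.63 kN

166.63


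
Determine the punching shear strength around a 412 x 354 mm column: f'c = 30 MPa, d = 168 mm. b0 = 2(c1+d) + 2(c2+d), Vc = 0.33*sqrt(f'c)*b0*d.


b0 = 2*(412 + 168) + 2*(354 + 168) = 2204 mm
Vc = 0.33 * sqrt(30) * 2204 * 168 / 1000
= 669.26 kN

669.26


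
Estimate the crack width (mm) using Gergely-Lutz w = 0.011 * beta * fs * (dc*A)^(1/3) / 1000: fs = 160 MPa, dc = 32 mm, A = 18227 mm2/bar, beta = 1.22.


w = 0.011 * beta * fs * (dc * A)^(1/3) / 1000
= 0.011 * 1.22 * 160 * (32 * 18227)^(1/3) / 1000
= 0.179 mm

0.179


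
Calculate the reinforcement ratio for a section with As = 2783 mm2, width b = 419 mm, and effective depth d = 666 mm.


rho = As / (b * d)
= 2783 / (419 * 666)
= 0.01

0.01


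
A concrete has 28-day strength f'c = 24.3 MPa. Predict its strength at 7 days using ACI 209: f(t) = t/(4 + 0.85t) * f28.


f(7) = 7 / (4 + 0.85 * 7) * 24.3
= 7 / 9.95 * 24.3
= 17.1 MPa

17.1


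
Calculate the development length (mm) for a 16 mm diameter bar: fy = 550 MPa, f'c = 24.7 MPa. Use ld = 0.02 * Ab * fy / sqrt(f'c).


Ab = pi * 16^2 / 4 = 201.062 mm2
ld = 0.02 * 201.062 * 550 / sqrt(24.7)
= 445.0 mm

445.0


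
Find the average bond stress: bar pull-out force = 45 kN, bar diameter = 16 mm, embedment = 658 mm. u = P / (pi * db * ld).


u = P / (pi * db * ld)
= 45 * 1000 / (pi * 16 * 658)
= 1.361 MPa

1.361


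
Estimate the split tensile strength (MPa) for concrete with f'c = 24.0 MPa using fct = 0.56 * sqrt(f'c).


fct = 0.56 * sqrt(24.0)
= 0.56 * 4.899
= 2.743 MPa

2.743


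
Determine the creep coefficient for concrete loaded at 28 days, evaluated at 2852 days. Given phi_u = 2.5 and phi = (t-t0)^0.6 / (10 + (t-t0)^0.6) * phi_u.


dt = 2852 - 28 = 2824
phi = 2824^0.6 / (10 + 2824^0.6) * 2.5
= 2.304

2.304


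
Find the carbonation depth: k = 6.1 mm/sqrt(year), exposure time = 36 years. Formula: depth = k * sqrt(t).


depth = k * sqrt(t)
= 6.1 * sqrt(36)
= 36.6 mm

36.6


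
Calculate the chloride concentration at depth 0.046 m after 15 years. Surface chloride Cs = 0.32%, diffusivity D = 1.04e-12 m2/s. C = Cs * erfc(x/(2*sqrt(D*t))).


t_seconds = 15 * 365.25 * 24 * 3600 = 473364000.0 s
arg = 0.046 / (2 * sqrt(1.04e-12 * 473364000.0))
= 1.0366
erfc(1.0366) = 0.1427
C = 0.32 * 0.1427 = 0.0456%

0.0456


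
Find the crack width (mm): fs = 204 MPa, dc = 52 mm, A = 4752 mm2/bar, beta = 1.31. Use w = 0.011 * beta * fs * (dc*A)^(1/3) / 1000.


w = 0.011 * beta * fs * (dc * A)^(1/3) / 1000
= 0.011 * 1.31 * 204 * (52 * 4752)^(1/3) / 1000
= 0.184 mm

0.184


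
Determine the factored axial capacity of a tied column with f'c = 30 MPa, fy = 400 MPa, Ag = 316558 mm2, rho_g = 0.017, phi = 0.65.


Ast = rho * Ag = 0.017 * 316558 = 5381.486 mm2
phi*Pn = 0.65 * 0.80 * (0.85 * 30 * (316558 - 5381.486) + 400 * 5381.486) / 1000
= 5245.55 kN

5245.55


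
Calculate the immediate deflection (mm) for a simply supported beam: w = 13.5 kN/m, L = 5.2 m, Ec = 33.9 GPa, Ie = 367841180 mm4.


Convert: L = 5.2 m = 5200 mm, Ec = 33.9 GPa = 33900 MPa
delta = 5 * 13.5 * 5200^4 / (384 * 33900 * 367841180)
= 10.31 mm

10.31


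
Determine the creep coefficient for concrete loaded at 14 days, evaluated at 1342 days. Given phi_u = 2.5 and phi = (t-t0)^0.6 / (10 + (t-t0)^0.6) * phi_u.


dt = 1342 - 14 = 1328
phi = 1328^0.6 / (10 + 1328^0.6) * 2.5
= 2.205

2.205


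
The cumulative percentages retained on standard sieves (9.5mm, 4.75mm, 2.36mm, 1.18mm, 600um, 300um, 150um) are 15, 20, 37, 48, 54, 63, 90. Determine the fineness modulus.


FM = sum(cumulative % retained) / 100
= 327 / 100
= 3.27

3.27


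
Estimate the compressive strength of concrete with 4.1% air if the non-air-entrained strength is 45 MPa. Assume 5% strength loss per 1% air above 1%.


Strength loss = (4.1 - 1) * 5 = 15.5%
f'c = 45 * (1 - 15.5/100)
= 38.02 MPa

38.02


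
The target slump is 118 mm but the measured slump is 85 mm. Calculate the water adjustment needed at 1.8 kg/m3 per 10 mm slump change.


Difference = 118 - 85 = 33 mm
Water adjustment = 33 * 1.8 / 10 = 5.9 kg/m3

5.9


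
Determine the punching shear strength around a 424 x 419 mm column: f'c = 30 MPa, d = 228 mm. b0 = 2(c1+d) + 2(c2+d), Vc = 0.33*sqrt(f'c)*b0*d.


b0 = 2*(424 + 228) + 2*(419 + 228) = 2598 mm
Vc = 0.33 * sqrt(30) * 2598 * 228 / 1000
= 1070.65 kN

1070.65


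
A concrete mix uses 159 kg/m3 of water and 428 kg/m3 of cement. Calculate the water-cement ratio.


w/c = water / cement
w/c = 159 / 428 = 0.371

0.371


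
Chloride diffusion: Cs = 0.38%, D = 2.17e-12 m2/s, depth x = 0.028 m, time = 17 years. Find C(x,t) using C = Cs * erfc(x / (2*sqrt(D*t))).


t_seconds = 17 * 365.25 * 24 * 3600 = 536479200.0 s
arg = 0.028 / (2 * sqrt(2.17e-12 * 536479200.0))
= 0.4103
erfc(0.4103) = 0.5617
C = 0.38 * 0.5617 = 0.2135%

0.2135


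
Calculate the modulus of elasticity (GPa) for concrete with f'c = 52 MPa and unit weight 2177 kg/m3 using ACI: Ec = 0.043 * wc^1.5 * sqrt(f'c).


Ec = 0.043 * 2177^1.5 * sqrt(52) / 1000
= 31.5 GPa

31.5


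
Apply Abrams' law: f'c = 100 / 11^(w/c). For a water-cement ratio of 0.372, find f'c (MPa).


f'c = 100 / 11^0.372
= 100 / 2.44
= 40.98 MPa

40.98


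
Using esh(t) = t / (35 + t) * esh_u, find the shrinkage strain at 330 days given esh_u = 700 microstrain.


esh(330) = 330 / (35 + 330) * 700
= 330 / 365 * 700
= 632.9 microstrain

632.9


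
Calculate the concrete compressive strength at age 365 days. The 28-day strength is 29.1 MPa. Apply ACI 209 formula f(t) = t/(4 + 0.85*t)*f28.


f(365) = 365 / (4 + 0.85 * 365) * 29.1
= 365 / 314.25 * 29.1
= 33.8 MPa

33.8


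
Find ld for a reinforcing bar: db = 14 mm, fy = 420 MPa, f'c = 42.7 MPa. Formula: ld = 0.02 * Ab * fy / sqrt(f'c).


Ab = pi * 14^2 / 4 = 153.938 mm2
ld = 0.02 * 153.938 * 420 / sqrt(42.7)
= 197.9 mm

197.9


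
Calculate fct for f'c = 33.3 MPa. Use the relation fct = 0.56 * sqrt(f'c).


fct = 0.56 * sqrt(33.3)
= 0.56 * 5.771
= 3.232 MPa

3.232


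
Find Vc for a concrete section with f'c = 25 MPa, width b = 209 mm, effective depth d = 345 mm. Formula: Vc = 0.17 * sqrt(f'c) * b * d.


Vc = 0.17 * sqrt(25) * 209 * 345 / 1000
= 61.29 kN

61.29


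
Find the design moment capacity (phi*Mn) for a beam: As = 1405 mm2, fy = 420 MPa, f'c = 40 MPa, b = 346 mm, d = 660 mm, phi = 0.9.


a = As * fy / (0.85 * f'c * b)
= 1405 * 420 / (0.85 * 40 * 346)
= 50.1615 mm
Mn = As * fy * (d - a/2) / 10^6
= 374.6658 kN-m
phi*Mn = 0.9 * 374.6658 = 337.2 kN-m

337.2


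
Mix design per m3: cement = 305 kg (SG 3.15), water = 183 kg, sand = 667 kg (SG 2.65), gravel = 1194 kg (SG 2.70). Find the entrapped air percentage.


Vol cement = 305 / (3.15 * 1000) = 0.096825 m3
Vol water = 183 / 1000 = 0.183 m3
Vol sand = 667 / (2.65 * 1000) = 0.251698 m3
Vol gravel = 1194 / (2.70 * 1000) = 0.442222 m3
Total solid + water volume = 0.973746 m3
Air = (1 - 0.973746) * 100 = 2.63%

2.63


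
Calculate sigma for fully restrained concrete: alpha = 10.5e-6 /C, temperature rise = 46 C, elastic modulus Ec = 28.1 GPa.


sigma = alpha * dT * Ec
= 10.5e-6 * 46 * 28.1 * 1000
= 13.572 MPa

13.572


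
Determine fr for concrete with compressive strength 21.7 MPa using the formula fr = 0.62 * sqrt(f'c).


fr = 0.62 * sqrt(21.7)
= 2.888 MPa

2.888


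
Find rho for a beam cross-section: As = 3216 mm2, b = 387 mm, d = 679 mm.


rho = As / (b * d)
= 3216 / (387 * 679)
= 0.0122

0.0122


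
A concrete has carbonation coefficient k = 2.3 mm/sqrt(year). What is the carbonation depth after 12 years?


depth = k * sqrt(t)
= 2.3 * sqrt(12)
= 7.97 mm

7.97


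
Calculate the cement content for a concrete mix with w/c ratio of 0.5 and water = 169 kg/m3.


Cement = water / (w/c)
= 169 / 0.5
= 338.0 kg/m3

338.0


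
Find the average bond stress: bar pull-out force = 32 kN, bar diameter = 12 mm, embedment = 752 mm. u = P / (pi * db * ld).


u = P / (pi * db * ld)
= 32 * 1000 / (pi * 12 * 752)
= 1.129 MPa

1.129


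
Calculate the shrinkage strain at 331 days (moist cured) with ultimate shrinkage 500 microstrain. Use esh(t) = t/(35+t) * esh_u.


esh(331) = 331 / (35 + 331) * 500
= 331 / 366 * 500
= 452.2 microstrain

452.2


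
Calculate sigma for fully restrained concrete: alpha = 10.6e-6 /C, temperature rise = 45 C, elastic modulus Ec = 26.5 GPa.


sigma = alpha * dT * Ec
= 10.6e-6 * 45 * 26.5 * 1000
= 12.64 MPa

12.64


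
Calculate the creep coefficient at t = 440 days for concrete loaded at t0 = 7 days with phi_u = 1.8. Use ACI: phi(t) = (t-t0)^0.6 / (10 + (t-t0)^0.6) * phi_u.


dt = 440 - 7 = 433
phi = 433^0.6 / (10 + 433^0.6) * 1.8
= 1.426

1.426


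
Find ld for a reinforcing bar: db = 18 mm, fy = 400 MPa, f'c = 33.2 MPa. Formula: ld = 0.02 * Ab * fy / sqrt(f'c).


Ab = pi * 18^2 / 4 = 254.469 mm2
ld = 0.02 * 254.469 * 400 / sqrt(33.2)
= 353.3 mm

353.3


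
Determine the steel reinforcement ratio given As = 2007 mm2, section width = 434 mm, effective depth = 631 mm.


rho = As / (b * d)
= 2007 / (434 * 631)
= 0.0073

0.0073


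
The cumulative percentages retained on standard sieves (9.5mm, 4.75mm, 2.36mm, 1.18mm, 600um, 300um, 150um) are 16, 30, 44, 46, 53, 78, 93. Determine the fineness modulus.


FM = sum(cumulative % retained) / 100
= 360 / 100
= 3.6

3.6


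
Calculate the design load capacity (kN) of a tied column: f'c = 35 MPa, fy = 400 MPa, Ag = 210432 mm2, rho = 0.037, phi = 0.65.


Ast = rho * Ag = 0.037 * 210432 = 7785.984 mm2
phi*Pn = 0.65 * 0.80 * (0.85 * 35 * (210432 - 7785.984) + 400 * 7785.984) / 1000
= 4754.42 kN

4754.42


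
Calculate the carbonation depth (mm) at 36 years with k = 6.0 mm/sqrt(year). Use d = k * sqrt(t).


depth = k * sqrt(t)
= 6.0 * sqrt(36)
= 36.0 mm

36.0


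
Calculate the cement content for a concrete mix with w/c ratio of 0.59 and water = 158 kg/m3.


Cement = water / (w/c)
= 158 / 0.59
= 267.8 kg/m3

267.8


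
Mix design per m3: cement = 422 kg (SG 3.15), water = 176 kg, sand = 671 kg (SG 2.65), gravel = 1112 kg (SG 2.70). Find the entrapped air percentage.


Vol cement = 422 / (3.15 * 1000) = 0.133968 m3
Vol water = 176 / 1000 = 0.176 m3
Vol sand = 671 / (2.65 * 1000) = 0.253208 m3
Vol gravel = 1112 / (2.70 * 1000) = 0.411852 m3
Total solid + water volume = 0.975028 m3
Air = (1 - 0.975028) * 100 = 2.5%

2.5


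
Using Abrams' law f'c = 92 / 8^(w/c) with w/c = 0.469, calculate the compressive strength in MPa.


f'c = 92 / 8^0.469
= 92 / 2.652
= 34.69 MPa

34.69


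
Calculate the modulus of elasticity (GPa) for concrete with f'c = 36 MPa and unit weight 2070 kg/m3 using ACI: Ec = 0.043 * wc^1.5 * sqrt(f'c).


Ec = 0.043 * 2070^1.5 * sqrt(36) / 1000
= 24.3 GPa

24.3


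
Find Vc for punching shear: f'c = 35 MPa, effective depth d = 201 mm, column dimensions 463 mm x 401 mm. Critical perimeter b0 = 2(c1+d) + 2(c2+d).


b0 = 2*(463 + 201) + 2*(401 + 201) = 2532 mm
Vc = 0.33 * sqrt(35) * 2532 * 201 / 1000
= 993.59 kN

993.59


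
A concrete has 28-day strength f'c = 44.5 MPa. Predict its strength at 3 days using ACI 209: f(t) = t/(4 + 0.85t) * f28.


f(3) = 3 / (4 + 0.85 * 3) * 44.5
= 3 / 6.55 * 44.5
= 20.38 MPa

20.38


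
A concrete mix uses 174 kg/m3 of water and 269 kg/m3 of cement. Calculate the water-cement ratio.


w/c = water / cement
w/c = 174 / 269 = 0.647

0.647


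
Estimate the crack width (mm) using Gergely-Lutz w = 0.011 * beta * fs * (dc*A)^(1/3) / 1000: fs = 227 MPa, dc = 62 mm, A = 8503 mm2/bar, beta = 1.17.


w = 0.011 * beta * fs * (dc * A)^(1/3) / 1000
= 0.011 * 1.17 * 227 * (62 * 8503)^(1/3) / 1000
= 0.236 mm

0.236


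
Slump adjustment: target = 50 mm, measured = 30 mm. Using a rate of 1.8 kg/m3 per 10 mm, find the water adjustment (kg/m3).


Difference = 50 - 30 = 20 mm
Water adjustment = 20 * 1.8 / 10 = 3.6 kg/m3

3.6


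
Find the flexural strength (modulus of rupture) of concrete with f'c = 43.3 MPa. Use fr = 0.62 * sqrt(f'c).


fr = 0.62 * sqrt(43.3)
= 4.08 MPa

4.08


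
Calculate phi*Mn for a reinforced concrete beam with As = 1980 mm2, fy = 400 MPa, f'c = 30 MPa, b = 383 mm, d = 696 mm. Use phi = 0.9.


a = As * fy / (0.85 * f'c * b)
= 1980 * 400 / (0.85 * 30 * 383)
= 81.0935 mm
Mn = As * fy * (d - a/2) / 10^6
= 519.119 kN-m
phi*Mn = 0.9 * 519.119 = 467.21 kN-m

467.21


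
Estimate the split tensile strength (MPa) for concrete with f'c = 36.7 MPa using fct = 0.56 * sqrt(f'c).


fct = 0.56 * sqrt(36.7)
= 0.56 * 6.058
= 3.393 MPa

3.393


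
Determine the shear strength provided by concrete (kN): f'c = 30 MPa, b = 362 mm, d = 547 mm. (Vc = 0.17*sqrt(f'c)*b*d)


Vc = 0.17 * sqrt(30) * 362 * 547 / 1000
= 184.38 kN

184.38


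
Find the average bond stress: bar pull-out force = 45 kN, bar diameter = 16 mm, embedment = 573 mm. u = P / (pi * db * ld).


u = P / (pi * db * ld)
= 45 * 1000 / (pi * 16 * 573)
= 1.562 MPa

1.562


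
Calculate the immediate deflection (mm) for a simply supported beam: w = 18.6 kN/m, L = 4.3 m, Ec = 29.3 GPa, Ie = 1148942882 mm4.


Convert: L = 4.3 m = 4300 mm, Ec = 29.3 GPa = 29300 MPa
delta = 5 * 18.6 * 4300^4 / (384 * 29300 * 1148942882)
= 2.46 mm

2.46


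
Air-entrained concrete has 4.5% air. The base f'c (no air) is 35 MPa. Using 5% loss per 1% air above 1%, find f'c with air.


Strength loss = (4.5 - 1) * 5 = 17.5%
f'c = 35 * (1 - 17.5/100)
= 28.88 MPa

28.88


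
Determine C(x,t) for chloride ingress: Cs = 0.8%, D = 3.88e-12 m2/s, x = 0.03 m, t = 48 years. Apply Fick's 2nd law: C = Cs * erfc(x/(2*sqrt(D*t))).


t_seconds = 48 * 365.25 * 24 * 3600 = 1514764800.0 s
arg = 0.03 / (2 * sqrt(3.88e-12 * 1514764800.0))
= 0.1957
erfc(0.1957) = 0.782
C = 0.8 * 0.782 = 0.6256%

0.6256


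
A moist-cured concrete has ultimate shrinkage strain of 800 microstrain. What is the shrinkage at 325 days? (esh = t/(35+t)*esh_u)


esh(325) = 325 / (35 + 325) * 800
= 325 / 360 * 800
= 722.2 microstrain

722.2


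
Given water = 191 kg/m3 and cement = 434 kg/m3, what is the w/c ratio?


w/c = water / cement
w/c = 191 / 434 = 0.44

0.44


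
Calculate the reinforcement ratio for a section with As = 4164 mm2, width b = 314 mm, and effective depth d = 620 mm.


rho = As / (b * d)
= 4164 / (314 * 620)
= 0.0214

0.0214


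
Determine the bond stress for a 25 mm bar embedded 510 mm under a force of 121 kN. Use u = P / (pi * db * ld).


u = P / (pi * db * ld)
= 121 * 1000 / (pi * 25 * 510)
= 3.021 MPa

3.021


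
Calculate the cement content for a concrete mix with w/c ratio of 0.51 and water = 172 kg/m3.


Cement = water / (w/c)
= 172 / 0.51
= 337.3 kg/m3

337.3


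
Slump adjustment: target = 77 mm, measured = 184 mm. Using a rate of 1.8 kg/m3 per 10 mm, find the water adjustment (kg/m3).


Difference = 77 - 184 = -107 mm
Water adjustment = -107 * 1.8 / 10 = -19.3 kg/m3

-19.3


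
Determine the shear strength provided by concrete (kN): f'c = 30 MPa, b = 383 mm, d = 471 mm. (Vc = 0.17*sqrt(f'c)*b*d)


Vc = 0.17 * sqrt(30) * 383 * 471 / 1000
= 167.97 kN

167.97


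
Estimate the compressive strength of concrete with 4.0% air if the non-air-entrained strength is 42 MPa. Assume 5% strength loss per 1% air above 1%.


Strength loss = (4.0 - 1) * 5 = 15.0%
f'c = 42 * (1 - 15.0/100)
= 35.7 MPa

35.7


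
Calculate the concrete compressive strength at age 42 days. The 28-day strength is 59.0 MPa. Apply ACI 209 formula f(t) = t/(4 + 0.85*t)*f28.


f(42) = 42 / (4 + 0.85 * 42) * 59.0
= 42 / 39.7 * 59.0
= 62.42 MPa

62.42


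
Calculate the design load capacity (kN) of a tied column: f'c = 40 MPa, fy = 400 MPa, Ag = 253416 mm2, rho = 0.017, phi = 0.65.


Ast = rho * Ag = 0.017 * 253416 = 4308.072 mm2
phi*Pn = 0.65 * 0.80 * (0.85 * 40 * (253416 - 4308.072) + 400 * 4308.072) / 1000
= 5300.31 kN

5300.31


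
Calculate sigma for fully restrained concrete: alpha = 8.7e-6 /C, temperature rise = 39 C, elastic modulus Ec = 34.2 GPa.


sigma = alpha * dT * Ec
= 8.7e-6 * 39 * 34.2 * 1000
= 11.604 MPa

11.604


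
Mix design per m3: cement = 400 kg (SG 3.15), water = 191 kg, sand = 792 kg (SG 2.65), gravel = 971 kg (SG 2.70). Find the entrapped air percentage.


Vol cement = 400 / (3.15 * 1000) = 0.126984 m3
Vol water = 191 / 1000 = 0.191 m3
Vol sand = 792 / (2.65 * 1000) = 0.298868 m3
Vol gravel = 971 / (2.70 * 1000) = 0.35963 m3
Total solid + water volume = 0.976482 m3
Air = (1 - 0.976482) * 100 = 2.35%

2.35


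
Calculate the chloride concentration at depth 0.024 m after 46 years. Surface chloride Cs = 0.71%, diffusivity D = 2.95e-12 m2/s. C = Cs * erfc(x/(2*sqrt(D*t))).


t_seconds = 46 * 365.25 * 24 * 3600 = 1451649600.0 s
arg = 0.024 / (2 * sqrt(2.95e-12 * 1451649600.0))
= 0.1834
erfc(0.1834) = 0.7954
C = 0.71 * 0.7954 = 0.5647%

0.5647


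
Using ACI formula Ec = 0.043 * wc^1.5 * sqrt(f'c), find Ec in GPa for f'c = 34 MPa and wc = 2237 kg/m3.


Ec = 0.043 * 2237^1.5 * sqrt(34) / 1000
= 26.53 GPa

26.53


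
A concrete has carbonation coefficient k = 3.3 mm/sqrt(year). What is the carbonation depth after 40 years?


depth = k * sqrt(t)
= 3.3 * sqrt(40)
= 20.87 mm

20.87


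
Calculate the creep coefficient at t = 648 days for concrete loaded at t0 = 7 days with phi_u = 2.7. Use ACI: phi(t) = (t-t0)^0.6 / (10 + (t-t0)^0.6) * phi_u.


dt = 648 - 7 = 641
phi = 641^0.6 / (10 + 641^0.6) * 2.7
= 2.237

2.237


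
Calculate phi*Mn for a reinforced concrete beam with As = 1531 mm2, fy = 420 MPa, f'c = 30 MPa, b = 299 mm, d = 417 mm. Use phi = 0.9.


a = As * fy / (0.85 * f'c * b)
= 1531 * 420 / (0.85 * 30 * 299)
= 84.336 mm
Mn = As * fy * (d - a/2) / 10^6
= 241.0245 kN-m
phi*Mn = 0.9 * 241.0245 = 216.92 kN-m

216.92


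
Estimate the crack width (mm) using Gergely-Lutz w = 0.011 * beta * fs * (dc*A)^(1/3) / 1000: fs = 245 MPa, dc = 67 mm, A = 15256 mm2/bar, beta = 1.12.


w = 0.011 * beta * fs * (dc * A)^(1/3) / 1000
= 0.011 * 1.12 * 245 * (67 * 15256)^(1/3) / 1000
= 0.304 mm

0.304


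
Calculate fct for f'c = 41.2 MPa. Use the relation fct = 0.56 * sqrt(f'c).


fct = 0.56 * sqrt(41.2)
= 0.56 * 6.419
= 3.594 MPa

3.594


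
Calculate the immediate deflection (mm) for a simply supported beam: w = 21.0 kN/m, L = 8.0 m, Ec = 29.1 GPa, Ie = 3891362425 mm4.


Convert: L = 8.0 m = 8000 mm, Ec = 29.1 GPa = 29100 MPa
delta = 5 * 21.0 * 8000^4 / (384 * 29100 * 3891362425)
= 9.89 mm

9.89


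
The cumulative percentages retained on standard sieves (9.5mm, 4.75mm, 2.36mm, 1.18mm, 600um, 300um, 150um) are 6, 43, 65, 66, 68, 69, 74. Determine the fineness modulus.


FM = sum(cumulative % retained) / 100
= 391 / 100
= 3.91

3.91


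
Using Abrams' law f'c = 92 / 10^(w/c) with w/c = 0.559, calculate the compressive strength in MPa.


f'c = 92 / 10^0.559
= 92 / 3.622
= 25.4 MPa

25.4


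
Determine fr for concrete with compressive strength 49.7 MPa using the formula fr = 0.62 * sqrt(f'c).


fr = 0.62 * sqrt(49.7)
= 4.371 MPa

4.371


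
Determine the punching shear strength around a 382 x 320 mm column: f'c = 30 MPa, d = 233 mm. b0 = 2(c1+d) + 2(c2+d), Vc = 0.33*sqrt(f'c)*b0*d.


b0 = 2*(382 + 233) + 2*(320 + 233) = 2336 mm
Vc = 0.33 * sqrt(30) * 2336 * 233 / 1000
= 983.79 kN

983.79


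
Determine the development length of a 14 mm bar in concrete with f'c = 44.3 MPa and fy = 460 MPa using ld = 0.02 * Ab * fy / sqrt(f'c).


Ab = pi * 14^2 / 4 = 153.938 mm2
ld = 0.02 * 153.938 * 460 / sqrt(44.3)
= 212.8 mm

212.8


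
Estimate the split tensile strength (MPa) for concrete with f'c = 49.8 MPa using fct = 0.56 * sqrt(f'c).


fct = 0.56 * sqrt(49.8)
= 0.56 * 7.057
= 3.952 MPa

3.952


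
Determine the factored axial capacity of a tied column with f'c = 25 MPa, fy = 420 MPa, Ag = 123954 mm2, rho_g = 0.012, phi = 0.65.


Ast = rho * Ag = 0.012 * 123954 = 1487.448 mm2
phi*Pn = 0.65 * 0.80 * (0.85 * 25 * (123954 - 1487.448) + 420 * 1487.448) / 1000
= 1678.11 kN

1678.11


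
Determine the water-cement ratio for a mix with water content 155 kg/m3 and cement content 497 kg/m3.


w/c = water / cement
w/c = 155 / 497 = 0.312

0.312


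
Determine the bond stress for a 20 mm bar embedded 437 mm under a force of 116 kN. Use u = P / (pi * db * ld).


u = P / (pi * db * ld)
= 116 * 1000 / (pi * 20 * 437)
= 4.225 MPa

4.225


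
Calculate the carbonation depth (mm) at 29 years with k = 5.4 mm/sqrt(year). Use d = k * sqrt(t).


depth = k * sqrt(t)
= 5.4 * sqrt(29)
= 29.08 mm

29.08


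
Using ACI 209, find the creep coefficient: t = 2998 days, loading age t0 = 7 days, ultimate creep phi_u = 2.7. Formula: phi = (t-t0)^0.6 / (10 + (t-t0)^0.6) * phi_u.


dt = 2998 - 7 = 2991
phi = 2991^0.6 / (10 + 2991^0.6) * 2.7
= 2.495

2.495


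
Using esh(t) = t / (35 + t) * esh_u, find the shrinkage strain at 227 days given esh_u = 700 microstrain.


esh(227) = 227 / (35 + 227) * 700
= 227 / 262 * 700
= 606.5 microstrain

606.5


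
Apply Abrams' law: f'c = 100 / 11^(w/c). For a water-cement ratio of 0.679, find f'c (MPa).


f'c = 100 / 11^0.679
= 100 / 5.095
= 19.63 MPa

19.63


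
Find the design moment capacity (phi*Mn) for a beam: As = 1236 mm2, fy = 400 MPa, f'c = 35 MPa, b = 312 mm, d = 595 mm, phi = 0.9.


a = As * fy / (0.85 * f'c * b)
= 1236 * 400 / (0.85 * 35 * 312)
= 53.2644 mm
Mn = As * fy * (d - a/2) / 10^6
= 281.001 kN-m
phi*Mn = 0.9 * 281.001 = 252.9 kN-m

252.9


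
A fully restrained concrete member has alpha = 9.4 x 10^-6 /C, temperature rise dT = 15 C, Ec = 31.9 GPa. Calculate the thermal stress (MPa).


sigma = alpha * dT * Ec
= 9.4e-6 * 15 * 31.9 * 1000
= 4.498 MPa

4.498


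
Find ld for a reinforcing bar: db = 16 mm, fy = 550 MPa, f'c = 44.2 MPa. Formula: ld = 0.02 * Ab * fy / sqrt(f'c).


Ab = pi * 16^2 / 4 = 201.062 mm2
ld = 0.02 * 201.062 * 550 / sqrt(44.2)
= 332.7 mm

332.7


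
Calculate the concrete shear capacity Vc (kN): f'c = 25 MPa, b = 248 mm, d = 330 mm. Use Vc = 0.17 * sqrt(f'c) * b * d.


Vc = 0.17 * sqrt(25) * 248 * 330 / 1000
= 69.56 kN

69.56


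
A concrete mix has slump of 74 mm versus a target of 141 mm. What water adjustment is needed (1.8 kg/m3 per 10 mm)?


Difference = 141 - 74 = 67 mm
Water adjustment = 67 * 1.8 / 10 = 12.1 kg/m3

12.1


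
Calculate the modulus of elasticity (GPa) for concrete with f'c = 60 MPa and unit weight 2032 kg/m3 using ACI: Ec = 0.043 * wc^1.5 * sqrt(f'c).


Ec = 0.043 * 2032^1.5 * sqrt(60) / 1000
= 30.51 GPa

30.51


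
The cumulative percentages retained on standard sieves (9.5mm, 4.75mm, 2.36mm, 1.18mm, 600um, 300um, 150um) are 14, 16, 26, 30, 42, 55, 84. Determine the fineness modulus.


FM = sum(cumulative % retained) / 100
= 267 / 100
= 2.67

2.67


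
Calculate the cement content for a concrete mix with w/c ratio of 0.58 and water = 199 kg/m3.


Cement = water / (w/c)
= 199 / 0.58
= 343.1 kg/m3

343.1


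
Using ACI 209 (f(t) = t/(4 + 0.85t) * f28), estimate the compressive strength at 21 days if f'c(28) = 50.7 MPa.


f(21) = 21 / (4 + 0.85 * 21) * 50.7
= 21 / 21.85 * 50.7
= 48.73 MPa

48.73


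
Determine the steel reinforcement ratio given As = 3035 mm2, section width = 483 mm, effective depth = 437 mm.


rho = As / (b * d)
= 3035 / (483 * 437)
= 0.0144

0.0144


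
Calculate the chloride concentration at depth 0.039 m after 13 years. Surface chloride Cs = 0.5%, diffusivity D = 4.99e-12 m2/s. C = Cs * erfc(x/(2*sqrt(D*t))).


t_seconds = 13 * 365.25 * 24 * 3600 = 410248800.0 s
arg = 0.039 / (2 * sqrt(4.99e-12 * 410248800.0))
= 0.431
erfc(0.431) = 0.5422
C = 0.5 * 0.5422 = 0.2711%

0.2711


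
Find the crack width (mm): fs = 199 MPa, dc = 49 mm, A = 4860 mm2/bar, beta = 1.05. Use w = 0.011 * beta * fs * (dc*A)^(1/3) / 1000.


w = 0.011 * beta * fs * (dc * A)^(1/3) / 1000
= 0.011 * 1.05 * 199 * (49 * 4860)^(1/3) / 1000
= 0.142 mm

0.142


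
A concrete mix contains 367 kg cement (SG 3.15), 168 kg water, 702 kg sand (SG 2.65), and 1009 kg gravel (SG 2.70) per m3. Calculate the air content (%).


Vol cement = 367 / (3.15 * 1000) = 0.116508 m3
Vol water = 168 / 1000 = 0.168 m3
Vol sand = 702 / (2.65 * 1000) = 0.264906 m3
Vol gravel = 1009 / (2.70 * 1000) = 0.373704 m3
Total solid + water volume = 0.923117 m3
Air = (1 - 0.923117) * 100 = 7.69%

7.69


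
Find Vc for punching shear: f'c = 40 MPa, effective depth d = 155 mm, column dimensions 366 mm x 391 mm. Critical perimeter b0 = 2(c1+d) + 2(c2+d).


b0 = 2*(366 + 155) + 2*(391 + 155) = 2134 mm
Vc = 0.33 * sqrt(40) * 2134 * 155 / 1000
= 690.35 kN

690.35


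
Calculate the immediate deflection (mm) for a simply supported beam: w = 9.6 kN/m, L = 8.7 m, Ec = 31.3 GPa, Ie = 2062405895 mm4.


Convert: L = 8.7 m = 8700 mm, Ec = 31.3 GPa = 31300 MPa
delta = 5 * 9.6 * 8700^4 / (384 * 31300 * 2062405895)
= 11.09 mm

11.09


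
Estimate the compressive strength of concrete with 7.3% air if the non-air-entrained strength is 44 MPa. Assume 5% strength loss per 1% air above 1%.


Strength loss = (7.3 - 1) * 5 = 31.5%
f'c = 44 * (1 - 31.5/100)
= 30.14 MPa

30.14


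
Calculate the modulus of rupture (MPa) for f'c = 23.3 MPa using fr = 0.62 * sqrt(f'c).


fr = 0.62 * sqrt(23.3)
= 2.993 MPa

2.993


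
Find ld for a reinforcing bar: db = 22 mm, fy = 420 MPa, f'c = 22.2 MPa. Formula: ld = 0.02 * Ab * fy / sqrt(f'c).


Ab = pi * 22^2 / 4 = 380.133 mm2
ld = 0.02 * 380.133 * 420 / sqrt(22.2)
= 677.7 mm

677.7


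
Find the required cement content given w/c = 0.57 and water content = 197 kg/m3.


Cement = water / (w/c)
= 197 / 0.57
= 345.6 kg/m3

345.6


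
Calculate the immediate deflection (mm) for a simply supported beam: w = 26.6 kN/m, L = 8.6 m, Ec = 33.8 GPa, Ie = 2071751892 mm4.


Convert: L = 8.6 m = 8600 mm, Ec = 33.8 GPa = 33800 MPa
delta = 5 * 26.6 * 8600^4 / (384 * 33800 * 2071751892)
= 27.06 mm

27.06


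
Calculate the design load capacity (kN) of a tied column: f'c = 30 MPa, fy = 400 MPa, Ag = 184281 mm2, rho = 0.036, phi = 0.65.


Ast = rho * Ag = 0.036 * 184281 = 6634.116 mm2
phi*Pn = 0.65 * 0.80 * (0.85 * 30 * (184281 - 6634.116) + 400 * 6634.116) / 1000
= 3735.49 kN

3735.49


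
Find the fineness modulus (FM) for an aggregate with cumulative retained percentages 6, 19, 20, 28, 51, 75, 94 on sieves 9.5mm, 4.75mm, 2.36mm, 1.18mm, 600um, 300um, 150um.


FM = sum(cumulative % retained) / 100
= 293 / 100
= 2.93

2.93


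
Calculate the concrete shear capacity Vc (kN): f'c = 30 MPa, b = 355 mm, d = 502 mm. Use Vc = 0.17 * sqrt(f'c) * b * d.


Vc = 0.17 * sqrt(30) * 355 * 502 / 1000
= 165.94 kN

165.94


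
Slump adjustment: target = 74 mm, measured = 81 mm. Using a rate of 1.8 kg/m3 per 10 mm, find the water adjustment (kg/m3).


Difference = 74 - 81 = -7 mm
Water adjustment = -7 * 1.8 / 10 = -1.3 kg/m3

-1.3


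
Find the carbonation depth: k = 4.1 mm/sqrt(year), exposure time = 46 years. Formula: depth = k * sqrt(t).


depth = k * sqrt(t)
= 4.1 * sqrt(46)
= 27.81 mm

27.81


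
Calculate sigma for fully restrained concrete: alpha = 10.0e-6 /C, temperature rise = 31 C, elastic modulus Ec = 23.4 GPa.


sigma = alpha * dT * Ec
= 10.0e-6 * 31 * 23.4 * 1000
= 7.254 MPa

7.254


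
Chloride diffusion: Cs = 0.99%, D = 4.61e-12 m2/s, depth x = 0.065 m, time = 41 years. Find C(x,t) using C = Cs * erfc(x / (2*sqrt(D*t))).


t_seconds = 41 * 365.25 * 24 * 3600 = 1293861600.0 s
arg = 0.065 / (2 * sqrt(4.61e-12 * 1293861600.0))
= 0.4208
erfc(0.4208) = 0.5518
C = 0.99 * 0.5518 = 0.5462%

0.5462


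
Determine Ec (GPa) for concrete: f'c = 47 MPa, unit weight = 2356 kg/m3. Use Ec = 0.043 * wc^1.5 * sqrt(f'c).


Ec = 0.043 * 2356^1.5 * sqrt(47) / 1000
= 33.71 GPa

33.71


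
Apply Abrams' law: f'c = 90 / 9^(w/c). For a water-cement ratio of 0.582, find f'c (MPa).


f'c = 90 / 9^0.582
= 90 / 3.592
= 25.05 MPa

25.05


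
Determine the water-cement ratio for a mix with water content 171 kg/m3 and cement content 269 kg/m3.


w/c = water / cement
w/c = 171 / 269 = 0.636

0.636


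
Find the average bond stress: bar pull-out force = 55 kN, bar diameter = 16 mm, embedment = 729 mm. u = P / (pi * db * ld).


u = P / (pi * db * ld)
= 55 * 1000 / (pi * 16 * 729)
= 1.501 MPa

1.501


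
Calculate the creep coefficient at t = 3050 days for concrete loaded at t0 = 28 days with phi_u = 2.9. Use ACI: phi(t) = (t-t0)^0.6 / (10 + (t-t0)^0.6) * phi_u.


dt = 3050 - 28 = 3022
phi = 3022^0.6 / (10 + 3022^0.6) * 2.9
= 2.681

2.681


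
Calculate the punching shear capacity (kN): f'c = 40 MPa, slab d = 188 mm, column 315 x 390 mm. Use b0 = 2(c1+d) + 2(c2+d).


b0 = 2*(315 + 188) + 2*(390 + 188) = 2162 mm
Vc = 0.33 * sqrt(40) * 2162 * 188 / 1000
= 848.32 kN

848.32


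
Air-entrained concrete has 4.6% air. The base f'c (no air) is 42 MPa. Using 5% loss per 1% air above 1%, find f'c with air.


Strength loss = (4.6 - 1) * 5 = 18.0%
f'c = 42 * (1 - 18.0/100)
= 34.44 MPa

34.44


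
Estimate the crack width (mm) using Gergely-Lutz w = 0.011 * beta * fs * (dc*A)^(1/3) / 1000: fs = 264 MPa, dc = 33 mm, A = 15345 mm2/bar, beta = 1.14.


w = 0.011 * beta * fs * (dc * A)^(1/3) / 1000
= 0.011 * 1.14 * 264 * (33 * 15345)^(1/3) / 1000
= 0.264 mm

0.264


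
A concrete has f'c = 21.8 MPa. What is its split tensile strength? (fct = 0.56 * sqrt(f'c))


fct = 0.56 * sqrt(21.8)
= 0.56 * 4.669
= 2.615 MPa

2.615


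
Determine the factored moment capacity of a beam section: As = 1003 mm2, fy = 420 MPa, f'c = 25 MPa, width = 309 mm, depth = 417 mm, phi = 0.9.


a = As * fy / (0.85 * f'c * b)
= 1003 * 420 / (0.85 * 25 * 309)
= 64.1553 mm
Mn = As * fy * (d - a/2) / 10^6
= 162.1524 kN-m
phi*Mn = 0.9 * 162.1524 = 145.94 kN-m

145.94
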